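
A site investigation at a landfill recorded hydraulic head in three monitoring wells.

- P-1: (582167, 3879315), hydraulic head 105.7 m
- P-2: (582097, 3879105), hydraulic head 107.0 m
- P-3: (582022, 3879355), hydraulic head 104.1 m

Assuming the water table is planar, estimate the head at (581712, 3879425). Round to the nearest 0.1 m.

Differences from P-1: to P-2 (Δx, Δy, Δh) = (-70, -210, +1.3); to P-3 = (-145, 40, -1.6).
Determinant of the coordinate differences = (-70)·40 − (-145)·(-210) = -33250.
∂h/∂x = [(+1.3)·40 − (-1.6)·(-210)] / -33250 = +0.008541
∂h/∂y = [(-70)·(-1.6) − (-145)·(+1.3)] / -33250 = -0.009038
h(581712, 3879425) = 105.7 + (+0.008541)·(-455) + (-0.009038)·(110) = 105.7 -3.886 -0.994 = 100.820 m.

100.8 m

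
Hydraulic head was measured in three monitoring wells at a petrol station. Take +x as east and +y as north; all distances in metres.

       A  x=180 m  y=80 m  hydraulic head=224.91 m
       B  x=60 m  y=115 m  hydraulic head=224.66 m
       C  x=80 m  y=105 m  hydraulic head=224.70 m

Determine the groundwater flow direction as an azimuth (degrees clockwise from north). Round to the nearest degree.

Differences from A: to B (Δx, Δy, Δh) = (-120, 35, -0.25); to C = (-100, 25, -0.21).
Solve a·Δx + b·Δy = Δh: det = (-120)·25 − (-100)·35 = 500.
∂h/∂x = [(-0.25)·25 − (-0.21)·35] / 500 = +0.002200
∂h/∂y = [(-120)·(-0.21) − (-100)·(-0.25)] / 500 = +0.0004000
Flow direction (−∇h) has components (-0.002200 E, -0.0004000 N).
Azimuth = atan2(E, N) = atan2(-0.002200, -0.0004000) = 259.7° ≈ 260°.

260°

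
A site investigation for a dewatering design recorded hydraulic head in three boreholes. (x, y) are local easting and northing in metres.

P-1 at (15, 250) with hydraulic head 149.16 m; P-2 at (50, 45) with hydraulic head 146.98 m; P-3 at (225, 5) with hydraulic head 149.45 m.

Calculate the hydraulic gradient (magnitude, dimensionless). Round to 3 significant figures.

0.0219

Three-point gradient (reference P-1): Δ to P-2 = (35, -205, -2.18), Δ to P-3 = (210, -245, +0.29).
∂h/∂x = +0.01722, ∂h/∂y = +0.01357 (det = 34475).
|∇h| = √(0.01722² + 0.01357²) = 0.02192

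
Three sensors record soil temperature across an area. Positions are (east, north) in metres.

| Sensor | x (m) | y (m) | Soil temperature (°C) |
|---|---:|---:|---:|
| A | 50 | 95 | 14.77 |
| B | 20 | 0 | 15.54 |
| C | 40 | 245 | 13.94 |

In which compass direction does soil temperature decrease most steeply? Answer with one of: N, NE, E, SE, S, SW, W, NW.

With T = a·x + b·y + c and A as origin, the differences give:
  (-30)·a + (-95)·b = +0.77
  (-10)·a + 150·b = -0.83
Eliminate b (×150 and ×(-95), subtract): -5450·a = 36.650 → a = ∂T/∂x = -0.006725
Back-substitute: b = ∂T/∂y = -0.005982.
Steepest decrease is along −∇f = (+0.006725 E, +0.005982 N) → northeast.

NE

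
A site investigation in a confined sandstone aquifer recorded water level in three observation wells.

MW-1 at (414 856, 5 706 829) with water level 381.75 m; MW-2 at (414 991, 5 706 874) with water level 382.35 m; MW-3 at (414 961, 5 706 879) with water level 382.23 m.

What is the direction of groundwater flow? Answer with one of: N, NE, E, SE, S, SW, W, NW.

W

Differences from MW-1: to MW-2 (Δx, Δy, Δh) = (135, 45, +0.60); to MW-3 = (105, 50, +0.48).
Determinant of the coordinate differences = 135·50 − 105·45 = 2025.
∂h/∂x = [(+0.60)·50 − (+0.48)·45] / 2025 = +0.004148
∂h/∂y = [135·(+0.48) − 105·(+0.60)] / 2025 = +0.0008889
Flow = −∇h = (-0.004148 east, -0.0008889 north), which points west.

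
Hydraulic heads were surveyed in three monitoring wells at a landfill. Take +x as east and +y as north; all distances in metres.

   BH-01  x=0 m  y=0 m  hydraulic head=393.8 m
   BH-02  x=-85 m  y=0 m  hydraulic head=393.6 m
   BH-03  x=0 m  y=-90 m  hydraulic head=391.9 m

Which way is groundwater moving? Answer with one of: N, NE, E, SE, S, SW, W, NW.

∂h/∂x = (393.6 − 393.8) / (-85 − 0) = +0.002353
∂h/∂y = (391.9 − 393.8) / (-90 − 0) = +0.02111
Flow = −∇h = (-0.002353 east, -0.02111 north), which points south.

S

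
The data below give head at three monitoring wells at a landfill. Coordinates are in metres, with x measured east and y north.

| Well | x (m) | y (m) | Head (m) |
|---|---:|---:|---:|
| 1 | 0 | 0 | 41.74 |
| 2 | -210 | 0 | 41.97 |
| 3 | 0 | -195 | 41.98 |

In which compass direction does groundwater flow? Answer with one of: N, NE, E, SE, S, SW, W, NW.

NE

∂h/∂x = (41.97 − 41.74) / (-210 − 0) = -0.001095
∂h/∂y = (41.98 − 41.74) / (-195 − 0) = -0.001231
Flow = −∇h = (+0.001095 east, +0.001231 north), which points northeast.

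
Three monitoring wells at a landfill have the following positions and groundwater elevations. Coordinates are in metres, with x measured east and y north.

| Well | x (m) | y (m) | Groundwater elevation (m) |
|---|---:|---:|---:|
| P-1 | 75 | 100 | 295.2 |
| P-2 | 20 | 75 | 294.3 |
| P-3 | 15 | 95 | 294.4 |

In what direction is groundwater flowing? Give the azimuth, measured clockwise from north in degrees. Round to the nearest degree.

237°

Three-point gradient (reference P-1): Δ to P-2 = (-55, -25, -0.9), Δ to P-3 = (-60, -5, -0.8).
∂h/∂x = +0.01265, ∂h/∂y = +0.008163 (det = -1225).
Flow direction (−∇h) has components (-0.01265 E, -0.008163 N).
Azimuth = atan2(E, N) = atan2(-0.01265, -0.008163) = 237.2° ≈ 237°.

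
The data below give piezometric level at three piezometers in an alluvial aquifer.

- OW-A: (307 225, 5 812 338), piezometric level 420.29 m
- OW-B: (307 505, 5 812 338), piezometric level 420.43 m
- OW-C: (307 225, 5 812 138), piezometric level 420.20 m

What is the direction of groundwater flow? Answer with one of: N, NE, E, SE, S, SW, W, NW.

∂h/∂x = (420.43 − 420.29) / (307505 − 307225) = +0.0005000
∂h/∂y = (420.20 − 420.29) / (5812138 − 5812338) = +0.0004500
Flow = −∇h = (-0.0005000 east, -0.0004500 north), which points southwest.

SW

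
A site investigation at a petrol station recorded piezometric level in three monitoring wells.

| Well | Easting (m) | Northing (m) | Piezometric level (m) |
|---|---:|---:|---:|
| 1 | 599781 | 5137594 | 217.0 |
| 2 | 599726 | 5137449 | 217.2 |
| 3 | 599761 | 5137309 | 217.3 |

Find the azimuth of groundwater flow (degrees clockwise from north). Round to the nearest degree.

Taking 1 as reference: 2−1 = (-55, -145, +0.2); 3−1 = (-20, -285, +0.3).
Solve a·Δx + b·Δy = Δh: det = (-55)·(-285) − (-20)·(-145) = 12775.
∂h/∂x = [(+0.2)·(-285) − (+0.3)·(-145)] / 12775 = -0.001057
∂h/∂y = [(-55)·(+0.3) − (-20)·(+0.2)] / 12775 = -0.0009785
Flow direction (−∇h) has components (+0.001057 E, +0.0009785 N).
Azimuth = atan2(E, N) = atan2(+0.001057, +0.0009785) = 47.2° ≈ 047°.

047°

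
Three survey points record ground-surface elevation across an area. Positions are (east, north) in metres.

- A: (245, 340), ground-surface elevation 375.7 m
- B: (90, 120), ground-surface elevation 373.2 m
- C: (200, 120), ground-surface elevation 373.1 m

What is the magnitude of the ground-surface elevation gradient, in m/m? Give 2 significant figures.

0.012 m/m

With z = a·x + b·y + c and A as origin, the differences give:
  (-155)·a + (-220)·b = -2.5
  (-45)·a + (-220)·b = -2.6
Eliminate b (×(-220) and ×(-220), subtract): 24200·a = -22.00 → a = ∂z/∂x = -0.0009091
Back-substitute: b = ∂z/∂y = +0.01200.
|∇f| = √(-0.0009091² + 0.01200²) = 0.01203 m/m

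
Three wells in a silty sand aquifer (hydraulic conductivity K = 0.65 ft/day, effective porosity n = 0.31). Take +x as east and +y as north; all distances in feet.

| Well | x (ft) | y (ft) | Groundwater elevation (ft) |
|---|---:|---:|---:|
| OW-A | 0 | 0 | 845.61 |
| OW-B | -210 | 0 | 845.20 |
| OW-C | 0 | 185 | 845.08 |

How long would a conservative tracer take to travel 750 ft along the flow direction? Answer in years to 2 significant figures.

280 years

∂h/∂x = (845.20 − 845.61) / (-210 − 0) = +0.001952
∂h/∂y = (845.08 − 845.61) / (185 − 0) = -0.002865
|∇h| = √(0.001952² + -0.002865²) = 0.003467
Seepage velocity v = K·i/n = 0.65 × 0.003467 / 0.31 = 0.00727 ft/day.
t = 750 / 0.00727 = 1.032e+05 days = 283 years.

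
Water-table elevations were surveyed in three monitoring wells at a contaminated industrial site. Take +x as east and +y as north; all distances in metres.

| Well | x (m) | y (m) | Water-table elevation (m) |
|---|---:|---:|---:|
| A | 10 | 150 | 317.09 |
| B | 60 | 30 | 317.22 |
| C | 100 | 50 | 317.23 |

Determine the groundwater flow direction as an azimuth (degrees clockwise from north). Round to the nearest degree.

321°

Taking A as reference: B−A = (50, -120, +0.13); C−A = (90, -100, +0.14).
Solve a·Δx + b·Δy = Δh: det = 50·(-100) − 90·(-120) = 5800.
∂h/∂x = [(+0.13)·(-100) − (+0.14)·(-120)] / 5800 = +0.0006552
∂h/∂y = [50·(+0.14) − 90·(+0.13)] / 5800 = -0.0008103
Flow direction (−∇h) has components (-0.0006552 E, +0.0008103 N).
Azimuth = atan2(E, N) = atan2(-0.0006552, +0.0008103) = 321.0° ≈ 321°.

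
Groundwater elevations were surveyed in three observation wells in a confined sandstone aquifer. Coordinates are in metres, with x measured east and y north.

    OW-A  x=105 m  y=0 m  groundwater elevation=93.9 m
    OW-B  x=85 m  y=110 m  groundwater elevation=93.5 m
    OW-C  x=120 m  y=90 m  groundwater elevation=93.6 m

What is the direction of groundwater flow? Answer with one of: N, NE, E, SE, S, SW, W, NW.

N

Differences from OW-A: to OW-B (Δx, Δy, Δh) = (-20, 110, -0.4); to OW-C = (15, 90, -0.3).
Determinant of the coordinate differences = (-20)·90 − 15·110 = -3450.
∂h/∂x = [(-0.4)·90 − (-0.3)·110] / -3450 = +0.0008696
∂h/∂y = [(-20)·(-0.3) − 15·(-0.4)] / -3450 = -0.003478
Flow = −∇h = (-0.0008696 east, +0.003478 north), which points north.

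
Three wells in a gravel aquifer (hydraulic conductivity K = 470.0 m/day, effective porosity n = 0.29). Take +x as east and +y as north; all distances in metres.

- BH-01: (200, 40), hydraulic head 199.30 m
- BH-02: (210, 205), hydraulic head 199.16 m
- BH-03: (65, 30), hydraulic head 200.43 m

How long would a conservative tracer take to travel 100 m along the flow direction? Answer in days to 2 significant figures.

Differences from BH-01: to BH-02 (Δx, Δy, Δh) = (10, 165, -0.14); to BH-03 = (-135, -10, +1.13).
Determinant of the coordinate differences = 10·(-10) − (-135)·165 = 22175.
∂h/∂x = [(-0.14)·(-10) − (+1.13)·165] / 22175 = -0.008345
∂h/∂y = [10·(+1.13) − (-135)·(-0.14)] / 22175 = -0.0003427
|∇h| = √(-0.008345² + -0.0003427²) = 0.008352
Seepage velocity v = K·i/n = 470.0 × 0.008352 / 0.29 = 13.54 m/day.
t = 100 / 13.54 = 7.386 days.

7.4 days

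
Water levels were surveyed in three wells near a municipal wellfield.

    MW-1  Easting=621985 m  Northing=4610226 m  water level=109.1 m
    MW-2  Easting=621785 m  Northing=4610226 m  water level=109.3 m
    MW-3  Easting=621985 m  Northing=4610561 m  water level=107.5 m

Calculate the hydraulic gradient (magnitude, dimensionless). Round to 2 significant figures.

∂h/∂x = (109.3 − 109.1) / (621785 − 621985) = -0.001000
∂h/∂y = (107.5 − 109.1) / (4610561 − 4610226) = -0.004776
|∇h| = √(-0.001000² + -0.004776²) = 0.00488

0.0049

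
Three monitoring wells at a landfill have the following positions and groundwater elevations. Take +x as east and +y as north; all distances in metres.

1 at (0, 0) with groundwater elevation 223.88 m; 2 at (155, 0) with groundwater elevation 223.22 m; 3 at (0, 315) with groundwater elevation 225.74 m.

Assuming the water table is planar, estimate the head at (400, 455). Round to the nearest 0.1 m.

∂h/∂x = (223.22 − 223.88) / (155 − 0) = -0.004258
∂h/∂y = (225.74 − 223.88) / (315 − 0) = +0.005905
h(400, 455) = 223.88 + (-0.004258)·(400) + (+0.005905)·(455) = 223.88 -1.703 +2.687 = 224.863 m.

224.9 m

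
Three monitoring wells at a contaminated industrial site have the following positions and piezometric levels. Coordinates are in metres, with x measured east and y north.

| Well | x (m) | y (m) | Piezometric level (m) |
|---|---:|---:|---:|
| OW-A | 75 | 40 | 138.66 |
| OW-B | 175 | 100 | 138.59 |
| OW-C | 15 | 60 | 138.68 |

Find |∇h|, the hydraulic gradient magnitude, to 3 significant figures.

0.000608

Differences from OW-A: to OW-B (Δx, Δy, Δh) = (100, 60, -0.07); to OW-C = (-60, 20, +0.02).
Determinant of the coordinate differences = 100·20 − (-60)·60 = 5600.
∂h/∂x = [(-0.07)·20 − (+0.02)·60] / 5600 = -0.0004643
∂h/∂y = [100·(+0.02) − (-60)·(-0.07)] / 5600 = -0.0003929
|∇h| = √(-0.0004643² + -0.0003929²) = 0.0006082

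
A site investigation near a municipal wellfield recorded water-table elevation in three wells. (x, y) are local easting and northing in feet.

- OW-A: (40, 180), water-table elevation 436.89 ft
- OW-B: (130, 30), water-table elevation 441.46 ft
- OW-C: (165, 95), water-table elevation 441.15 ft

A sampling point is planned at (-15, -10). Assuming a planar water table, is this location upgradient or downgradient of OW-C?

Differences from OW-A: to OW-B (Δx, Δy, Δh) = (90, -150, +4.57); to OW-C = (125, -85, +4.26).
Determinant of the coordinate differences = 90·(-85) − 125·(-150) = 11100.
∂h/∂x = [(+4.57)·(-85) − (+4.26)·(-150)] / 11100 = +0.02257
∂h/∂y = [90·(+4.26) − 125·(+4.57)] / 11100 = -0.01692
Head at (-15, -10) = 436.89 + (+0.02257)·(-55) + (-0.01692)·(-190) = 438.86 ft.
That is lower than the 441.15 ft at OW-C, so the point is downgradient.

downgradient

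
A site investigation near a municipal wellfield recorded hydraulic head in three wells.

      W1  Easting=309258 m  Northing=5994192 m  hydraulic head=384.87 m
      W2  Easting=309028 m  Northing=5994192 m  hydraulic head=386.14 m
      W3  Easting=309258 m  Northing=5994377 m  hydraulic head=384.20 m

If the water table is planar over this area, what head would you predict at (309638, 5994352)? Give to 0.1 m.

382.2 m

∂h/∂x = (386.14 − 384.87) / (309028 − 309258) = -0.005522
∂h/∂y = (384.20 − 384.87) / (5994377 − 5994192) = -0.003622
h(309638, 5994352) = 384.87 + (-0.005522)·(380) + (-0.003622)·(160) = 384.87 -2.098 -0.579 = 382.192 m.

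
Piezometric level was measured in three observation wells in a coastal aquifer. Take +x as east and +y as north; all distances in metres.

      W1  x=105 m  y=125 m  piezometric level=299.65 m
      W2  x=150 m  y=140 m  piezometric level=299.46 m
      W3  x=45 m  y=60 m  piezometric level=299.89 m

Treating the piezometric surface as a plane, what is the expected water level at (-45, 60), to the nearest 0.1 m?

Differences from W1: to W2 (Δx, Δy, Δh) = (45, 15, -0.19); to W3 = (-60, -65, +0.24).
Determinant of the coordinate differences = 45·(-65) − (-60)·15 = -2025.
∂h/∂x = [(-0.19)·(-65) − (+0.24)·15] / -2025 = -0.004321
∂h/∂y = [45·(+0.24) − (-60)·(-0.19)] / -2025 = +0.0002963
h(-45, 60) = 299.65 + (-0.004321)·(-150) + (+0.0002963)·(-65) = 299.65 +0.648 -0.019 = 300.279 m.

300.3 m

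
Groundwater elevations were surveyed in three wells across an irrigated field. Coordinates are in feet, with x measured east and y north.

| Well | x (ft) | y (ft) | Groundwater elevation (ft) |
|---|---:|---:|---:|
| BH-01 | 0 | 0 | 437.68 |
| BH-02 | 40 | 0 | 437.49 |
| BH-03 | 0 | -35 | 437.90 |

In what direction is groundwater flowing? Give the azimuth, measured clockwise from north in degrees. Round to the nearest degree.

037°

∂h/∂x = (437.49 − 437.68) / (40 − 0) = -0.004750
∂h/∂y = (437.90 − 437.68) / (-35 − 0) = -0.006286
Flow direction (−∇h) has components (+0.004750 E, +0.006286 N).
Azimuth = atan2(E, N) = atan2(+0.004750, +0.006286) = 37.1° ≈ 037°.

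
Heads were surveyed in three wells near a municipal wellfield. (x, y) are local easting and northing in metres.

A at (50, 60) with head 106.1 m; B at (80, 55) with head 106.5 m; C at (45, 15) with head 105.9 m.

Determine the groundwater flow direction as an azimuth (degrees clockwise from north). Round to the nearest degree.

258°

With h = a·x + b·y + c and A as origin, the differences give:
  30·a + (-5)·b = +0.4
  (-5)·a + (-45)·b = -0.2
Eliminate b (×(-45) and ×(-5), subtract): -1375·a = -19.00 → a = ∂h/∂x = +0.01382
Back-substitute: b = ∂h/∂y = +0.002909.
Flow direction (−∇h) has components (-0.01382 E, -0.002909 N).
Azimuth = atan2(E, N) = atan2(-0.01382, -0.002909) = 258.1° ≈ 258°.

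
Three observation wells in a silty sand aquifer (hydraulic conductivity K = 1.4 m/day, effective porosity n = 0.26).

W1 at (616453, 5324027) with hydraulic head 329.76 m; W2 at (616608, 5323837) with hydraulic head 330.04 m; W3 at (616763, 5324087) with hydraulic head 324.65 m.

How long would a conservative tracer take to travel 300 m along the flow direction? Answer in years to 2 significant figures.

With h = a·x + b·y + c and W1 as origin, the differences give:
  155·a + (-190)·b = +0.28
  310·a + 60·b = -5.11
Eliminate b (×60 and ×(-190), subtract): 68200·a = -954.100 → a = ∂h/∂x = -0.01399
Back-substitute: b = ∂h/∂y = -0.01289.
|∇h| = √(-0.01399² + -0.01289²) = 0.01902
Seepage velocity v = K·i/n = 1.4 × 0.01902 / 0.26 = 0.1024 m/day.
t = 300 / 0.1024 = 2930 days = 8.02 years.

8.0 years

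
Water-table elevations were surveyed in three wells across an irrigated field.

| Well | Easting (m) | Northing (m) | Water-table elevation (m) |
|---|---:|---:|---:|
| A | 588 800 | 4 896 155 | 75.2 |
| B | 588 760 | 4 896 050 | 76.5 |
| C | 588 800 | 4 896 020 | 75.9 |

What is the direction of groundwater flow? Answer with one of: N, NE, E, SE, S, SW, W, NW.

E

With h = a·x + b·y + c and A as origin, the differences give:
  (-40)·a + (-105)·b = +1.3
  0·a + (-135)·b = +0.7
Eliminate b (×(-135) and ×(-105), subtract): 5400·a = -102.00 → a = ∂h/∂x = -0.01889
Back-substitute: b = ∂h/∂y = -0.005185.
Flow = −∇h = (+0.01889 east, +0.005185 north), which points east.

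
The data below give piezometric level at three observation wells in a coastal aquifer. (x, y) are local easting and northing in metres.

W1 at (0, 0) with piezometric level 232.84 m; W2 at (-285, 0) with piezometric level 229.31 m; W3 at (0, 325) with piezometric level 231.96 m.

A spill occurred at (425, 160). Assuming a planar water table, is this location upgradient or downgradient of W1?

∂h/∂x = (229.31 − 232.84) / (-285 − 0) = +0.01239
∂h/∂y = (231.96 − 232.84) / (325 − 0) = -0.002708
Head at (425, 160) = 232.84 + (+0.01239)·(425) + (-0.002708)·(160) = 237.67 m.
That is higher than the 232.84 m at W1, so the point is upgradient.

upgradient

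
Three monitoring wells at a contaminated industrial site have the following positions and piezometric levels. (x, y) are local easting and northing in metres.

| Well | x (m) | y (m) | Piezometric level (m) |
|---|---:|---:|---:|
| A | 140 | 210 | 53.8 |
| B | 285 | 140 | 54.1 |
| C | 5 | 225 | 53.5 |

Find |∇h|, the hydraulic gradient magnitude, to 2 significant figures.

0.0023

Differences from A: to B (Δx, Δy, Δh) = (145, -70, +0.3); to C = (-135, 15, -0.3).
Solve a·Δx + b·Δy = Δh: det = 145·15 − (-135)·(-70) = -7275.
∂h/∂x = [(+0.3)·15 − (-0.3)·(-70)] / -7275 = +0.002268
∂h/∂y = [145·(-0.3) − (-135)·(+0.3)] / -7275 = +0.0004124
|∇h| = √(0.002268² + 0.0004124²) = 0.002305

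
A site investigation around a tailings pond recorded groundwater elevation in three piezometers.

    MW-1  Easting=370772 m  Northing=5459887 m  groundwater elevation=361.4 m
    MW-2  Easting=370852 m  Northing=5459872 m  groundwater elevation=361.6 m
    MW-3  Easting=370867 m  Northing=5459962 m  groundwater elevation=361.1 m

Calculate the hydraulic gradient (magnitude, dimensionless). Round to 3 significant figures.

Taking MW-1 as reference: MW-2−MW-1 = (80, -15, +0.2); MW-3−MW-1 = (95, 75, -0.3).
Determinant of the coordinate differences = 80·75 − 95·(-15) = 7425.
∂h/∂x = [(+0.2)·75 − (-0.3)·(-15)] / 7425 = +0.001414
∂h/∂y = [80·(-0.3) − 95·(+0.2)] / 7425 = -0.005791
|∇h| = √(0.001414² + -0.005791²) = 0.005961

0.00596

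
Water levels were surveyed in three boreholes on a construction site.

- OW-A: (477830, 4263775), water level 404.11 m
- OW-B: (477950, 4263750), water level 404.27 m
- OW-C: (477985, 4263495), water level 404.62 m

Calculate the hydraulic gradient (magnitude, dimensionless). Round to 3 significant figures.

0.00163

Differences from OW-A: to OW-B (Δx, Δy, Δh) = (120, -25, +0.16); to OW-C = (155, -280, +0.51).
Determinant of the coordinate differences = 120·(-280) − 155·(-25) = -29725.
∂h/∂x = [(+0.16)·(-280) − (+0.51)·(-25)] / -29725 = +0.001078
∂h/∂y = [120·(+0.51) − 155·(+0.16)] / -29725 = -0.001225
|∇h| = √(0.001078² + -0.001225²) = 0.001632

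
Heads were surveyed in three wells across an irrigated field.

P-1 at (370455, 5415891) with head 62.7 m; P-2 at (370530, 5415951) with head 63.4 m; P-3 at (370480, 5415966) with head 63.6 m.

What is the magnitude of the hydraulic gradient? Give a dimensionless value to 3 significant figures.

Taking P-1 as reference: P-2−P-1 = (75, 60, +0.7); P-3−P-1 = (25, 75, +0.9).
Solve a·Δx + b·Δy = Δh: det = 75·75 − 25·60 = 4125.
∂h/∂x = [(+0.7)·75 − (+0.9)·60] / 4125 = -0.0003636
∂h/∂y = [75·(+0.9) − 25·(+0.7)] / 4125 = +0.01212
|∇h| = √(-0.0003636² + 0.01212²) = 0.01213

0.0121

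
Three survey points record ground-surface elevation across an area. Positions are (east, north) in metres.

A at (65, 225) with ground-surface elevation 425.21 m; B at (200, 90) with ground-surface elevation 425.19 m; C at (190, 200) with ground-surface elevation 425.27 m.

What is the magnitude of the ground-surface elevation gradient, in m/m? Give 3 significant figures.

With z = a·x + b·y + c and A as origin, the differences give:
  135·a + (-135)·b = -0.02
  125·a + (-25)·b = +0.06
Eliminate b (×(-25) and ×(-135), subtract): 13500·a = 8.600 → a = ∂z/∂x = +0.0006370
Back-substitute: b = ∂z/∂y = +0.0007852.
|∇f| = √(0.0006370² + 0.0007852²) = 0.001011 m/m

0.00101 m/m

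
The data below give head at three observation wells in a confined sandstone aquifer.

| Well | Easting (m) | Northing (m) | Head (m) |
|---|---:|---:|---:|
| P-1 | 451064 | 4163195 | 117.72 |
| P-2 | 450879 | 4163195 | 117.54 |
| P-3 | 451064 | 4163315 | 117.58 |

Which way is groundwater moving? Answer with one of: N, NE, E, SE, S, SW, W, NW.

NW

∂h/∂x = (117.54 − 117.72) / (450879 − 451064) = +0.0009730
∂h/∂y = (117.58 − 117.72) / (4163315 − 4163195) = -0.001167
Flow = −∇h = (-0.0009730 east, +0.001167 north), which points northwest.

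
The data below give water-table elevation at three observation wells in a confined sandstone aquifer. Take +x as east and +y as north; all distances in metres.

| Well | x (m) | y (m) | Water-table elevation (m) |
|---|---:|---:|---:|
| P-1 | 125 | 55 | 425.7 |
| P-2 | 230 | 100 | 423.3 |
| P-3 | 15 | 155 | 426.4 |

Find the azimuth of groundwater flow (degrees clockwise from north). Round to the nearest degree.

With h = a·x + b·y + c and P-1 as origin, the differences give:
  105·a + 45·b = -2.4
  (-110)·a + 100·b = +0.7
Eliminate b (×100 and ×45, subtract): 15450·a = -271.50 → a = ∂h/∂x = -0.01757
Back-substitute: b = ∂h/∂y = -0.01233.
Flow direction (−∇h) has components (+0.01757 E, +0.01233 N).
Azimuth = atan2(E, N) = atan2(+0.01757, +0.01233) = 54.9° ≈ 055°.

055°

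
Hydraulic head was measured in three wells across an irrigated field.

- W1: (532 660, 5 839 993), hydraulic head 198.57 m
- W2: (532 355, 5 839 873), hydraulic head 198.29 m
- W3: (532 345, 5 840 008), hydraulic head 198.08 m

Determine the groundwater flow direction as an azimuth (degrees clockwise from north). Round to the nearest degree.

With h = a·x + b·y + c and W1 as origin, the differences give:
  (-305)·a + (-120)·b = -0.28
  (-315)·a + 15·b = -0.49
Eliminate b (×15 and ×(-120), subtract): -42375·a = -63.000 → a = ∂h/∂x = +0.001487
Back-substitute: b = ∂h/∂y = -0.001445.
Flow direction (−∇h) has components (-0.001487 E, +0.001445 N).
Azimuth = atan2(E, N) = atan2(-0.001487, +0.001445) = 314.2° ≈ 314°.

314°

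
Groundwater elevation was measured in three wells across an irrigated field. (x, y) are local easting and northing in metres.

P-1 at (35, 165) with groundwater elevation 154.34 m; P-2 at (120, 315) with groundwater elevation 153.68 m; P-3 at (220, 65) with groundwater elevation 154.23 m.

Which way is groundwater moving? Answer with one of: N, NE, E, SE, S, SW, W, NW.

Differences from P-1: to P-2 (Δx, Δy, Δh) = (85, 150, -0.66); to P-3 = (185, -100, -0.11).
Determinant of the coordinate differences = 85·(-100) − 185·150 = -36250.
∂h/∂x = [(-0.66)·(-100) − (-0.11)·150] / -36250 = -0.002276
∂h/∂y = [85·(-0.11) − 185·(-0.66)] / -36250 = -0.003110
Flow = −∇h = (+0.002276 east, +0.003110 north), which points northeast.

NE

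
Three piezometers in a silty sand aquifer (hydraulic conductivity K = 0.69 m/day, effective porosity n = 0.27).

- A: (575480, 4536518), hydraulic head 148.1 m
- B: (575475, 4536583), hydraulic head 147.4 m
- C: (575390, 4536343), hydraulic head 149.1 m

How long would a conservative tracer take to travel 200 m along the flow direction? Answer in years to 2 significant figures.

16 years

Taking A as reference: B−A = (-5, 65, -0.7); C−A = (-90, -175, +1.0).
Determinant of the coordinate differences = (-5)·(-175) − (-90)·65 = 6725.
∂h/∂x = [(-0.7)·(-175) − (+1.0)·65] / 6725 = +0.008550
∂h/∂y = [(-5)·(+1.0) − (-90)·(-0.7)] / 6725 = -0.01011
|∇h| = √(0.008550² + -0.01011²) = 0.01324
Seepage velocity v = K·i/n = 0.69 × 0.01324 / 0.27 = 0.03384 m/day.
t = 200 / 0.03384 = 5910 days = 16.2 years.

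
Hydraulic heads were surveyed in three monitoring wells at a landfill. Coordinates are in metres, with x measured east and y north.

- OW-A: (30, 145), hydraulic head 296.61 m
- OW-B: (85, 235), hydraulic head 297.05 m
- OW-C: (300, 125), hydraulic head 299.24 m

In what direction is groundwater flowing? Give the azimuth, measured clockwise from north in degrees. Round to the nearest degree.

276°

Three-point gradient (reference OW-A): Δ to OW-B = (55, 90, +0.44), Δ to OW-C = (270, -20, +2.63).
∂h/∂x = +0.009665, ∂h/∂y = -0.001018 (det = -25400).
Flow direction (−∇h) has components (-0.009665 E, +0.001018 N).
Azimuth = atan2(E, N) = atan2(-0.009665, +0.001018) = 276.0° ≈ 276°.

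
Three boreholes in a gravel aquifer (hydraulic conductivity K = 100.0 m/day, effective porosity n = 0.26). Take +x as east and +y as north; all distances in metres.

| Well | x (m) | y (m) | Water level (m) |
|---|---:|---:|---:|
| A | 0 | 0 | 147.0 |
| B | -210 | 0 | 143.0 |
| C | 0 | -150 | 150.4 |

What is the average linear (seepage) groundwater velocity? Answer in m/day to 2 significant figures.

∂h/∂x = (143.0 − 147.0) / (-210 − 0) = +0.01905
∂h/∂y = (150.4 − 147.0) / (-150 − 0) = -0.02267
|∇h| = √(0.01905² + -0.02267²) = 0.02961
Seepage velocity v = K·i/n = 100.0 × 0.02961 / 0.26 = 11.39 m/day.

11 m/day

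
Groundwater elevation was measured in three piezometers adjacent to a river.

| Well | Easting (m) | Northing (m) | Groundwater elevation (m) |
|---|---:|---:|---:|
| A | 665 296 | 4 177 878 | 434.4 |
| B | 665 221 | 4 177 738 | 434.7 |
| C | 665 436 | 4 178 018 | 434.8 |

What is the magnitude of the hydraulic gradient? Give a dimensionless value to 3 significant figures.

0.0134

With h = a·x + b·y + c and A as origin, the differences give:
  (-75)·a + (-140)·b = +0.3
  140·a + 140·b = +0.4
Eliminate b (×140 and ×(-140), subtract): 9100·a = 98.00 → a = ∂h/∂x = +0.01077
Back-substitute: b = ∂h/∂y = -0.007912.
|∇h| = √(0.01077² + -0.007912²) = 0.01336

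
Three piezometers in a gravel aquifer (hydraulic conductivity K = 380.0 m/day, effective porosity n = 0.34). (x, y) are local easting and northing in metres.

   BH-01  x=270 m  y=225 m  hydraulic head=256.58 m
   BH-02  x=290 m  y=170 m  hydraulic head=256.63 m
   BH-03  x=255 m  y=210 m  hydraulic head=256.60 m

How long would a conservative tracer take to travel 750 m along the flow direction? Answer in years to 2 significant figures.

1.7 years

Taking BH-01 as reference: BH-02−BH-01 = (20, -55, +0.05); BH-03−BH-01 = (-15, -15, +0.02).
Determinant of the coordinate differences = 20·(-15) − (-15)·(-55) = -1125.
∂h/∂x = [(+0.05)·(-15) − (+0.02)·(-55)] / -1125 = -0.0003111
∂h/∂y = [20·(+0.02) − (-15)·(+0.05)] / -1125 = -0.001022
|∇h| = √(-0.0003111² + -0.001022²) = 0.001068
Seepage velocity v = K·i/n = 380.0 × 0.001068 / 0.34 = 1.194 m/day.
t = 750 / 1.194 = 628.1 days = 1.72 years.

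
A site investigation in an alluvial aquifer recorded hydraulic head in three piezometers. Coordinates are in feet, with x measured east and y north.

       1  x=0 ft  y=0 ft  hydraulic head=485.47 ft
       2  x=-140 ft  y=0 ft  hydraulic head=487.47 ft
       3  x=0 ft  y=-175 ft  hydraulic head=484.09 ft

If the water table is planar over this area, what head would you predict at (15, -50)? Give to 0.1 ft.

484.9 ft

∂h/∂x = (487.47 − 485.47) / (-140 − 0) = -0.01429
∂h/∂y = (484.09 − 485.47) / (-175 − 0) = +0.007886
h(15, -50) = 485.47 + (-0.01429)·(15) + (+0.007886)·(-50) = 485.47 -0.214 -0.394 = 484.861 ft.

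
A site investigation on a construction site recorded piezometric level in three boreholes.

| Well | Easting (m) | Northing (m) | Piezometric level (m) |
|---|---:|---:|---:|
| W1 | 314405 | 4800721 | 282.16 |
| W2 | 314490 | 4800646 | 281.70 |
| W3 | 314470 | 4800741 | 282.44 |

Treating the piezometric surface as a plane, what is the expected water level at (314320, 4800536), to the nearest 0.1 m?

280.5 m

Differences from W1: to W2 (Δx, Δy, Δh) = (85, -75, -0.46); to W3 = (65, 20, +0.28).
Determinant of the coordinate differences = 85·20 − 65·(-75) = 6575.
∂h/∂x = [(-0.46)·20 − (+0.28)·(-75)] / 6575 = +0.001795
∂h/∂y = [85·(+0.28) − 65·(-0.46)] / 6575 = +0.008167
h(314320, 4800536) = 282.16 + (+0.001795)·(-85) + (+0.008167)·(-185) = 282.16 -0.153 -1.511 = 280.497 m.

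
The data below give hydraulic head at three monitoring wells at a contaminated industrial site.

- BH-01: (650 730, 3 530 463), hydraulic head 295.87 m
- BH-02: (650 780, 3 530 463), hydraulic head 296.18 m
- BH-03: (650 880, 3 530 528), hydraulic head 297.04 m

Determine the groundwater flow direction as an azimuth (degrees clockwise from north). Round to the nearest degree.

Three-point gradient (reference BH-01): Δ to BH-02 = (50, 0, +0.31), Δ to BH-03 = (150, 65, +1.17).
∂h/∂x = +0.006200, ∂h/∂y = +0.003692 (det = 3250).
Flow direction (−∇h) has components (-0.006200 E, -0.003692 N).
Azimuth = atan2(E, N) = atan2(-0.006200, -0.003692) = 239.2° ≈ 239°.

239°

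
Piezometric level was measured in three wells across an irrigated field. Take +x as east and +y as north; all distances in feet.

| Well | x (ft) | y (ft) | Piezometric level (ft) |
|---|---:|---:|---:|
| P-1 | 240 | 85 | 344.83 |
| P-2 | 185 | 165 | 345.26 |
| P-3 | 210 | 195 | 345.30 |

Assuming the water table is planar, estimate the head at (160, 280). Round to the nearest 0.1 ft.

345.7 ft

Taking P-1 as reference: P-2−P-1 = (-55, 80, +0.43); P-3−P-1 = (-30, 110, +0.47).
Determinant of the coordinate differences = (-55)·110 − (-30)·80 = -3650.
∂h/∂x = [(+0.43)·110 − (+0.47)·80] / -3650 = -0.002658
∂h/∂y = [(-55)·(+0.47) − (-30)·(+0.43)] / -3650 = +0.003548
h(160, 280) = 344.83 + (-0.002658)·(-80) + (+0.003548)·(195) = 344.83 +0.213 +0.692 = 345.734 ft.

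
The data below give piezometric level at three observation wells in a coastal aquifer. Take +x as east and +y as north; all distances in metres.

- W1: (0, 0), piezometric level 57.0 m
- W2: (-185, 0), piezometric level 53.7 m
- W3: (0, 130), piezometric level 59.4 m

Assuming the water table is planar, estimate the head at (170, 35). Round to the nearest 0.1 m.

60.7 m

∂h/∂x = (53.7 − 57.0) / (-185 − 0) = +0.01784
∂h/∂y = (59.4 − 57.0) / (130 − 0) = +0.01846
h(170, 35) = 57.0 + (+0.01784)·(170) + (+0.01846)·(35) = 57.0 +3.032 +0.646 = 60.679 m.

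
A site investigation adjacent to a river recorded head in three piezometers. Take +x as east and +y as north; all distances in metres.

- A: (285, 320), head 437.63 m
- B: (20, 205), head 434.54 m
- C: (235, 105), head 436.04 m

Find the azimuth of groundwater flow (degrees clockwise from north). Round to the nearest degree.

With h = a·x + b·y + c and A as origin, the differences give:
  (-265)·a + (-115)·b = -3.09
  (-50)·a + (-215)·b = -1.59
Eliminate b (×(-215) and ×(-115), subtract): 51225·a = 481.500 → a = ∂h/∂x = +0.009400
Back-substitute: b = ∂h/∂y = +0.005209.
Flow direction (−∇h) has components (-0.009400 E, -0.005209 N).
Azimuth = atan2(E, N) = atan2(-0.009400, -0.005209) = 241.0° ≈ 241°.

241°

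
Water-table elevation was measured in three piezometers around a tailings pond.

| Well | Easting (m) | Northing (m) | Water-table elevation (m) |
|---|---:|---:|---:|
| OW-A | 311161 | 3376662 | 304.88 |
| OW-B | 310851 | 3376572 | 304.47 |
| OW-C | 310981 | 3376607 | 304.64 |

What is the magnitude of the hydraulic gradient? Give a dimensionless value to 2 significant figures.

Differences from OW-A: to OW-B (Δx, Δy, Δh) = (-310, -90, -0.41); to OW-C = (-180, -55, -0.24).
Solve a·Δx + b·Δy = Δh: det = (-310)·(-55) − (-180)·(-90) = 850.
∂h/∂x = [(-0.41)·(-55) − (-0.24)·(-90)] / 850 = +0.001118
∂h/∂y = [(-310)·(-0.24) − (-180)·(-0.41)] / 850 = +0.0007059
|∇h| = √(0.001118² + 0.0007059²) = 0.001322

0.0013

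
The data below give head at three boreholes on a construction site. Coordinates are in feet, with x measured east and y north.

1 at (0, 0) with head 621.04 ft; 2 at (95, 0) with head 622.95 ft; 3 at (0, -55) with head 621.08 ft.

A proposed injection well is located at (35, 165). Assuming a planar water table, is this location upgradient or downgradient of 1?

upgradient

∂h/∂x = (622.95 − 621.04) / (95 − 0) = +0.02011
∂h/∂y = (621.08 − 621.04) / (-55 − 0) = -0.0007273
Head at (35, 165) = 621.04 + (+0.02011)·(35) + (-0.0007273)·(165) = 621.62 ft.
That is higher than the 621.04 ft at 1, so the point is upgradient.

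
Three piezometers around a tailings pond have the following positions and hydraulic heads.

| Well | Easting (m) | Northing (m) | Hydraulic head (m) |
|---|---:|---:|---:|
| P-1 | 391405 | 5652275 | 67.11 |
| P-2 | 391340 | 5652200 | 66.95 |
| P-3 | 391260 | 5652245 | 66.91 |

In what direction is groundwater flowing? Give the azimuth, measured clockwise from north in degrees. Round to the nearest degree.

Differences from P-1: to P-2 (Δx, Δy, Δh) = (-65, -75, -0.16); to P-3 = (-145, -30, -0.20).
Solve a·Δx + b·Δy = Δh: det = (-65)·(-30) − (-145)·(-75) = -8925.
∂h/∂x = [(-0.16)·(-30) − (-0.20)·(-75)] / -8925 = +0.001143
∂h/∂y = [(-65)·(-0.20) − (-145)·(-0.16)] / -8925 = +0.001143
Flow direction (−∇h) has components (-0.001143 E, -0.001143 N).
Azimuth = atan2(E, N) = atan2(-0.001143, -0.001143) = 225.0° ≈ 225°.

225°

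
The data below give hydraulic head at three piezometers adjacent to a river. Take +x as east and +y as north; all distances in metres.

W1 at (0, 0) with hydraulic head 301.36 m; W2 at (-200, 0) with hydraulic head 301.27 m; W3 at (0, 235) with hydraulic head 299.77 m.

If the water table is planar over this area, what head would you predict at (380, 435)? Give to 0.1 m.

∂h/∂x = (301.27 − 301.36) / (-200 − 0) = +0.0004500
∂h/∂y = (299.77 − 301.36) / (235 − 0) = -0.006766
h(380, 435) = 301.36 + (+0.0004500)·(380) + (-0.006766)·(435) = 301.36 +0.171 -2.943 = 298.588 m.

298.6 m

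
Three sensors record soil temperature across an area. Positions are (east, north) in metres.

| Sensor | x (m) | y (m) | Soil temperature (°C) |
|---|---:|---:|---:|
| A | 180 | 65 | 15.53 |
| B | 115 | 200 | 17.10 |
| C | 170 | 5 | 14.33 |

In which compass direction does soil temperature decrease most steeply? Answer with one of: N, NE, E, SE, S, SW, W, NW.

SW

With T = a·x + b·y + c and A as origin, the differences give:
  (-65)·a + 135·b = +1.57
  (-10)·a + (-60)·b = -1.20
Eliminate b (×(-60) and ×135, subtract): 5250·a = 67.800 → a = ∂T/∂x = +0.01291
Back-substitute: b = ∂T/∂y = +0.01785.
Steepest decrease is along −∇f = (-0.01291 E, -0.01785 N) → southwest.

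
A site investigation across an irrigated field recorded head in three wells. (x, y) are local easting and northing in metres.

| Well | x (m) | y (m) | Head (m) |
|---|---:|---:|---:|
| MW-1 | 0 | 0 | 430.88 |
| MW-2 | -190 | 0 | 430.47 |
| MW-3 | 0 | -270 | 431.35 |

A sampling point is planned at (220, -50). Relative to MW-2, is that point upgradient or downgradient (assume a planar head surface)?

upgradient

∂h/∂x = (430.47 − 430.88) / (-190 − 0) = +0.002158
∂h/∂y = (431.35 − 430.88) / (-270 − 0) = -0.001741
Head at (220, -50) = 430.88 + (+0.002158)·(220) + (-0.001741)·(-50) = 431.44 m.
That is higher than the 430.47 m at MW-2, so the point is upgradient.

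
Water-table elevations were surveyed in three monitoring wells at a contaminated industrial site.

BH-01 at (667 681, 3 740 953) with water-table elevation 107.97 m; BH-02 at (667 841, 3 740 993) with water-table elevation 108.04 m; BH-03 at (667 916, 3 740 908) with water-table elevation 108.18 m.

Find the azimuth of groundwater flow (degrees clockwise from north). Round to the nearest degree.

Differences from BH-01: to BH-02 (Δx, Δy, Δh) = (160, 40, +0.07); to BH-03 = (235, -45, +0.21).
Determinant of the coordinate differences = 160·(-45) − 235·40 = -16600.
∂h/∂x = [(+0.07)·(-45) − (+0.21)·40] / -16600 = +0.0006958
∂h/∂y = [160·(+0.21) − 235·(+0.07)] / -16600 = -0.001033
Flow direction (−∇h) has components (-0.0006958 E, +0.001033 N).
Azimuth = atan2(E, N) = atan2(-0.0006958, +0.001033) = 326.0° ≈ 326°.

326°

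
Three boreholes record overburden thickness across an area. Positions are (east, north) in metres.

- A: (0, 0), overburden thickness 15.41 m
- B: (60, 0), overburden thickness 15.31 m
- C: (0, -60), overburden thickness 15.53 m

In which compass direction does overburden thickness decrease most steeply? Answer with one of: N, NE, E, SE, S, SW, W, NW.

NE

∂d/∂x = (15.31 − 15.41) / (60 − 0) = -0.001667
∂d/∂y = (15.53 − 15.41) / (-60 − 0) = -0.002000
Steepest decrease is along −∇f = (+0.001667 E, +0.002000 N) → northeast.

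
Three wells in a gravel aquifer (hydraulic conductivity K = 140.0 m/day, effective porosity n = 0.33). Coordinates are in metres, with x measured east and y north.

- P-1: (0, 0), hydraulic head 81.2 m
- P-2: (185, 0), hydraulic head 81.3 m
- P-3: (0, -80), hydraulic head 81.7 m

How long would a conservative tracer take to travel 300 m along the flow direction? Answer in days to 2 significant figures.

110 days

∂h/∂x = (81.3 − 81.2) / (185 − 0) = +0.0005405
∂h/∂y = (81.7 − 81.2) / (-80 − 0) = -0.006250
|∇h| = √(0.0005405² + -0.006250²) = 0.006273
Seepage velocity v = K·i/n = 140.0 × 0.006273 / 0.33 = 2.661 m/day.
t = 300 / 2.661 = 112.7 days.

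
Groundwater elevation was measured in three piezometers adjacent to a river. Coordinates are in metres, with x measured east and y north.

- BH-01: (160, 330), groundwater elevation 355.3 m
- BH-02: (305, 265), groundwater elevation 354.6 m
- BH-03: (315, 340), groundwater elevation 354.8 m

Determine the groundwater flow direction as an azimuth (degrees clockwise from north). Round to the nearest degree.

Taking BH-01 as reference: BH-02−BH-01 = (145, -65, -0.7); BH-03−BH-01 = (155, 10, -0.5).
Solve a·Δx + b·Δy = Δh: det = 145·10 − 155·(-65) = 11525.
∂h/∂x = [(-0.7)·10 − (-0.5)·(-65)] / 11525 = -0.003427
∂h/∂y = [145·(-0.5) − 155·(-0.7)] / 11525 = +0.003124
Flow direction (−∇h) has components (+0.003427 E, -0.003124 N).
Azimuth = atan2(E, N) = atan2(+0.003427, -0.003124) = 132.3° ≈ 132°.

132°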